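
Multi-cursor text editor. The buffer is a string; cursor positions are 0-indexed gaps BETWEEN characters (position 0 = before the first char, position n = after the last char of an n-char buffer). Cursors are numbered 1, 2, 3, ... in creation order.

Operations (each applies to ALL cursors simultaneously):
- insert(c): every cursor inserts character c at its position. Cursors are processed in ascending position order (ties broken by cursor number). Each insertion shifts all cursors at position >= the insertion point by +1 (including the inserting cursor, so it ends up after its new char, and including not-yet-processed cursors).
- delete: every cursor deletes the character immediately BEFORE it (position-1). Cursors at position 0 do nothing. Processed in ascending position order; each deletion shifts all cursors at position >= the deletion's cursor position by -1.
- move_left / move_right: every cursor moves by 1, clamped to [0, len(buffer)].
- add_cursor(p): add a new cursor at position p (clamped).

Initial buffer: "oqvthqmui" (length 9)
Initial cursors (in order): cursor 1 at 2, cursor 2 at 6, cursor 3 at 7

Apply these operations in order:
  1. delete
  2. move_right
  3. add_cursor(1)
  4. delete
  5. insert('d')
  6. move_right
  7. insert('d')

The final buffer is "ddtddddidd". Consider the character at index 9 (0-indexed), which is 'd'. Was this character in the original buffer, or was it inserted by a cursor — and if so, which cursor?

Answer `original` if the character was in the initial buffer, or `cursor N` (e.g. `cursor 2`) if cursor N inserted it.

Answer: cursor 3

Derivation:
After op 1 (delete): buffer="ovthui" (len 6), cursors c1@1 c2@4 c3@4, authorship ......
After op 2 (move_right): buffer="ovthui" (len 6), cursors c1@2 c2@5 c3@5, authorship ......
After op 3 (add_cursor(1)): buffer="ovthui" (len 6), cursors c4@1 c1@2 c2@5 c3@5, authorship ......
After op 4 (delete): buffer="ti" (len 2), cursors c1@0 c4@0 c2@1 c3@1, authorship ..
After op 5 (insert('d')): buffer="ddtddi" (len 6), cursors c1@2 c4@2 c2@5 c3@5, authorship 14.23.
After op 6 (move_right): buffer="ddtddi" (len 6), cursors c1@3 c4@3 c2@6 c3@6, authorship 14.23.
After op 7 (insert('d')): buffer="ddtddddidd" (len 10), cursors c1@5 c4@5 c2@10 c3@10, authorship 14.1423.23
Authorship (.=original, N=cursor N): 1 4 . 1 4 2 3 . 2 3
Index 9: author = 3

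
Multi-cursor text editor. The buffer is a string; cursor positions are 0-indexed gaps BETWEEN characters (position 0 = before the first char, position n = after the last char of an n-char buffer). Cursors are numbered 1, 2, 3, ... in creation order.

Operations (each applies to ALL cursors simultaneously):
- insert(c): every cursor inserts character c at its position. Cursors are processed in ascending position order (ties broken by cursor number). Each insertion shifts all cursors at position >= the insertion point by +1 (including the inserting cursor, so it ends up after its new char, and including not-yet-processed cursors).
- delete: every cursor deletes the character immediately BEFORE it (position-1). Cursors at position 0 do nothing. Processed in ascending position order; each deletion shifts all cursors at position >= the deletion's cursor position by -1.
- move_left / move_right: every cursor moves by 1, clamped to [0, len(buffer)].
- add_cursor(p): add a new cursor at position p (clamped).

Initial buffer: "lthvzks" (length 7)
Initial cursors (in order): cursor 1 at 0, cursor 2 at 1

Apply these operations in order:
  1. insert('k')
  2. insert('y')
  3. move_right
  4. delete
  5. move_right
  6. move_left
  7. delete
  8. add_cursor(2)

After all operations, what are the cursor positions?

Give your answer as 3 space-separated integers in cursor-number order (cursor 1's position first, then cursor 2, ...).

After op 1 (insert('k')): buffer="klkthvzks" (len 9), cursors c1@1 c2@3, authorship 1.2......
After op 2 (insert('y')): buffer="kylkythvzks" (len 11), cursors c1@2 c2@5, authorship 11.22......
After op 3 (move_right): buffer="kylkythvzks" (len 11), cursors c1@3 c2@6, authorship 11.22......
After op 4 (delete): buffer="kykyhvzks" (len 9), cursors c1@2 c2@4, authorship 1122.....
After op 5 (move_right): buffer="kykyhvzks" (len 9), cursors c1@3 c2@5, authorship 1122.....
After op 6 (move_left): buffer="kykyhvzks" (len 9), cursors c1@2 c2@4, authorship 1122.....
After op 7 (delete): buffer="kkhvzks" (len 7), cursors c1@1 c2@2, authorship 12.....
After op 8 (add_cursor(2)): buffer="kkhvzks" (len 7), cursors c1@1 c2@2 c3@2, authorship 12.....

Answer: 1 2 2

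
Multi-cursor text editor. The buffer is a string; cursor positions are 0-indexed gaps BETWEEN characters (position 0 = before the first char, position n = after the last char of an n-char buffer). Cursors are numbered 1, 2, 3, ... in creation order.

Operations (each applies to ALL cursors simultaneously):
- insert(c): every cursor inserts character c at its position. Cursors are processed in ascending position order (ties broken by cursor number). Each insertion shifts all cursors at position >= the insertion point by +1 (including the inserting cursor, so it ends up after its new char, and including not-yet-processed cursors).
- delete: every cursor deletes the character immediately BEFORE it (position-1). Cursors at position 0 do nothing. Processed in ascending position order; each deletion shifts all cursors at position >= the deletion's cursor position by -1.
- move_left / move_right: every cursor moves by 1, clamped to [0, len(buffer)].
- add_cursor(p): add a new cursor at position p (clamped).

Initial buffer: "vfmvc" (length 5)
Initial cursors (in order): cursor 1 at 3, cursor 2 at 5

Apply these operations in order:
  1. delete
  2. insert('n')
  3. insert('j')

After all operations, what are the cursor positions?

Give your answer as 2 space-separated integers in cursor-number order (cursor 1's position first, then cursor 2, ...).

After op 1 (delete): buffer="vfv" (len 3), cursors c1@2 c2@3, authorship ...
After op 2 (insert('n')): buffer="vfnvn" (len 5), cursors c1@3 c2@5, authorship ..1.2
After op 3 (insert('j')): buffer="vfnjvnj" (len 7), cursors c1@4 c2@7, authorship ..11.22

Answer: 4 7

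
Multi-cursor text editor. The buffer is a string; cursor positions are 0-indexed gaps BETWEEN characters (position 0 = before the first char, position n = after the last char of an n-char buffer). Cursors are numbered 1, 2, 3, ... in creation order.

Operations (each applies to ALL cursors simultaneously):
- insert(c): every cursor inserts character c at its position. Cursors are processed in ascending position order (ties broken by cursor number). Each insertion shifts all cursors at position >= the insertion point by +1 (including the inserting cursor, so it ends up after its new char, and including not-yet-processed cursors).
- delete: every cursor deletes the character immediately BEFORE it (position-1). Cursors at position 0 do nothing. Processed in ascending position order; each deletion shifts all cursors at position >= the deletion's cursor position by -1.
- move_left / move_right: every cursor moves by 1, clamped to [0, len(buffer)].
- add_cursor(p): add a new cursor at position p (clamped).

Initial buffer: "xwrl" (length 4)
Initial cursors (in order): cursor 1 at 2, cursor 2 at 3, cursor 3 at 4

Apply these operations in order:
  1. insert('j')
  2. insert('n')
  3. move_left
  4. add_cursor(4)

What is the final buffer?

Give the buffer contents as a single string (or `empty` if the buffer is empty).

After op 1 (insert('j')): buffer="xwjrjlj" (len 7), cursors c1@3 c2@5 c3@7, authorship ..1.2.3
After op 2 (insert('n')): buffer="xwjnrjnljn" (len 10), cursors c1@4 c2@7 c3@10, authorship ..11.22.33
After op 3 (move_left): buffer="xwjnrjnljn" (len 10), cursors c1@3 c2@6 c3@9, authorship ..11.22.33
After op 4 (add_cursor(4)): buffer="xwjnrjnljn" (len 10), cursors c1@3 c4@4 c2@6 c3@9, authorship ..11.22.33

Answer: xwjnrjnljn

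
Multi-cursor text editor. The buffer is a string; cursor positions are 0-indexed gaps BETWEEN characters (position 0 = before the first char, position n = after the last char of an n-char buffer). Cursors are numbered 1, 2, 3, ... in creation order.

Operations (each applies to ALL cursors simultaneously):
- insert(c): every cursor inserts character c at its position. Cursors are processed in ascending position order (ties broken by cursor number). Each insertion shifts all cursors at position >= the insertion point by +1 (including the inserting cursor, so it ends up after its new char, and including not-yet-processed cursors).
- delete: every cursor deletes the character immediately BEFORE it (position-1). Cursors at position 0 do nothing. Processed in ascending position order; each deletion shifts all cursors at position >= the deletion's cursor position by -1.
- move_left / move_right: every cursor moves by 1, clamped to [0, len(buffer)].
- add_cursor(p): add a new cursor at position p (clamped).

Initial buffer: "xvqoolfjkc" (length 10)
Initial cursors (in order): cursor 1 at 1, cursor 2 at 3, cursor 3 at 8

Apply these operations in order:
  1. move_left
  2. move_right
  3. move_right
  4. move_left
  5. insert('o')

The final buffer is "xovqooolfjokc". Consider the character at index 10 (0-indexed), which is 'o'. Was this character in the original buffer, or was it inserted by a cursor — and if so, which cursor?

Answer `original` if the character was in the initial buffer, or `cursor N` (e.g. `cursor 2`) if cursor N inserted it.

After op 1 (move_left): buffer="xvqoolfjkc" (len 10), cursors c1@0 c2@2 c3@7, authorship ..........
After op 2 (move_right): buffer="xvqoolfjkc" (len 10), cursors c1@1 c2@3 c3@8, authorship ..........
After op 3 (move_right): buffer="xvqoolfjkc" (len 10), cursors c1@2 c2@4 c3@9, authorship ..........
After op 4 (move_left): buffer="xvqoolfjkc" (len 10), cursors c1@1 c2@3 c3@8, authorship ..........
After op 5 (insert('o')): buffer="xovqooolfjokc" (len 13), cursors c1@2 c2@5 c3@11, authorship .1..2.....3..
Authorship (.=original, N=cursor N): . 1 . . 2 . . . . . 3 . .
Index 10: author = 3

Answer: cursor 3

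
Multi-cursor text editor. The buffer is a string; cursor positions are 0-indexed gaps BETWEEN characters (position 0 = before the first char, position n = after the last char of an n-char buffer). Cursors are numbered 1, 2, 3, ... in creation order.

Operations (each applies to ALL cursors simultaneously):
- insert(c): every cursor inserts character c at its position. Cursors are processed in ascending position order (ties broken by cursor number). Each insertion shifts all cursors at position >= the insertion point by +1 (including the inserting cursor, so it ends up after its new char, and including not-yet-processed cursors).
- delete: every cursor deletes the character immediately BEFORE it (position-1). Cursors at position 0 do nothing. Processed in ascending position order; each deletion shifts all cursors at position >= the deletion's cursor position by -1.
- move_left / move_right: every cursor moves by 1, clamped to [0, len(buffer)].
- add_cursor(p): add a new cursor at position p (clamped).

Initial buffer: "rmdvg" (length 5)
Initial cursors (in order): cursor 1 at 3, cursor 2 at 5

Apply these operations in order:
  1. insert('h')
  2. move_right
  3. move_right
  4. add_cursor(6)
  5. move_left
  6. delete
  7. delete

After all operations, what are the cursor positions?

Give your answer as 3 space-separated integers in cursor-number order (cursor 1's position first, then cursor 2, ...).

After op 1 (insert('h')): buffer="rmdhvgh" (len 7), cursors c1@4 c2@7, authorship ...1..2
After op 2 (move_right): buffer="rmdhvgh" (len 7), cursors c1@5 c2@7, authorship ...1..2
After op 3 (move_right): buffer="rmdhvgh" (len 7), cursors c1@6 c2@7, authorship ...1..2
After op 4 (add_cursor(6)): buffer="rmdhvgh" (len 7), cursors c1@6 c3@6 c2@7, authorship ...1..2
After op 5 (move_left): buffer="rmdhvgh" (len 7), cursors c1@5 c3@5 c2@6, authorship ...1..2
After op 6 (delete): buffer="rmdh" (len 4), cursors c1@3 c2@3 c3@3, authorship ...2
After op 7 (delete): buffer="h" (len 1), cursors c1@0 c2@0 c3@0, authorship 2

Answer: 0 0 0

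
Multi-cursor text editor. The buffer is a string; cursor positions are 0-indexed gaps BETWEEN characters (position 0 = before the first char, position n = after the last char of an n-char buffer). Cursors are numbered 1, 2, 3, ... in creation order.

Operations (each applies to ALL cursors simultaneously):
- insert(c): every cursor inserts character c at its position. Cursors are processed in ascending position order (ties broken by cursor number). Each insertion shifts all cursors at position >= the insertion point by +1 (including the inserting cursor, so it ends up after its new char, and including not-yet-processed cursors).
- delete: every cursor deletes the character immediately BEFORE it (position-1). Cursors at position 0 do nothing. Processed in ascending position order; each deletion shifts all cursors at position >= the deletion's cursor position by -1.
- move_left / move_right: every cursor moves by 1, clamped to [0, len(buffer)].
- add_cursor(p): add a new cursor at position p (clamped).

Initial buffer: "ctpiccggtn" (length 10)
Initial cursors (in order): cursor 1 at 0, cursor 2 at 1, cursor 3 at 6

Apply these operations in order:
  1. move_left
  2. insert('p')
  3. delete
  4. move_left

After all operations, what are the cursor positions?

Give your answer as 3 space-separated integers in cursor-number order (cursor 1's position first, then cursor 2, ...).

Answer: 0 0 4

Derivation:
After op 1 (move_left): buffer="ctpiccggtn" (len 10), cursors c1@0 c2@0 c3@5, authorship ..........
After op 2 (insert('p')): buffer="ppctpicpcggtn" (len 13), cursors c1@2 c2@2 c3@8, authorship 12.....3.....
After op 3 (delete): buffer="ctpiccggtn" (len 10), cursors c1@0 c2@0 c3@5, authorship ..........
After op 4 (move_left): buffer="ctpiccggtn" (len 10), cursors c1@0 c2@0 c3@4, authorship ..........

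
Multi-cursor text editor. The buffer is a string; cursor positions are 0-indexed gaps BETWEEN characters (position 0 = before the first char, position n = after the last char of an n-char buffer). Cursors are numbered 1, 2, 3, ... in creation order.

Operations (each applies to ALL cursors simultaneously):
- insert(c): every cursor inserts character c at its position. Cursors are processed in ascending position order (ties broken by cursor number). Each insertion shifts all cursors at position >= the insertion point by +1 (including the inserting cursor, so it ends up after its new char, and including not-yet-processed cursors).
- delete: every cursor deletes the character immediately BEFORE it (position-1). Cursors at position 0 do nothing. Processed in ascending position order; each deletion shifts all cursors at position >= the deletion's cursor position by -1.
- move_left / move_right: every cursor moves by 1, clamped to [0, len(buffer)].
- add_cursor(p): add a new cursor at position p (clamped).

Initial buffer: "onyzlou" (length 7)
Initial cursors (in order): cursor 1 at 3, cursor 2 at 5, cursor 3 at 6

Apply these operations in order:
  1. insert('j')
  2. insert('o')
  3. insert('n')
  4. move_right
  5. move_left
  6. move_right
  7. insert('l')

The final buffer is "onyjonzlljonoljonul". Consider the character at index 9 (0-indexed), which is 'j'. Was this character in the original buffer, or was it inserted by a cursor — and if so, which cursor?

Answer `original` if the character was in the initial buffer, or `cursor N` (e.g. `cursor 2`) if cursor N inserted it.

After op 1 (insert('j')): buffer="onyjzljoju" (len 10), cursors c1@4 c2@7 c3@9, authorship ...1..2.3.
After op 2 (insert('o')): buffer="onyjozljoojou" (len 13), cursors c1@5 c2@9 c3@12, authorship ...11..22.33.
After op 3 (insert('n')): buffer="onyjonzljonojonu" (len 16), cursors c1@6 c2@11 c3@15, authorship ...111..222.333.
After op 4 (move_right): buffer="onyjonzljonojonu" (len 16), cursors c1@7 c2@12 c3@16, authorship ...111..222.333.
After op 5 (move_left): buffer="onyjonzljonojonu" (len 16), cursors c1@6 c2@11 c3@15, authorship ...111..222.333.
After op 6 (move_right): buffer="onyjonzljonojonu" (len 16), cursors c1@7 c2@12 c3@16, authorship ...111..222.333.
After op 7 (insert('l')): buffer="onyjonzlljonoljonul" (len 19), cursors c1@8 c2@14 c3@19, authorship ...111.1.222.2333.3
Authorship (.=original, N=cursor N): . . . 1 1 1 . 1 . 2 2 2 . 2 3 3 3 . 3
Index 9: author = 2

Answer: cursor 2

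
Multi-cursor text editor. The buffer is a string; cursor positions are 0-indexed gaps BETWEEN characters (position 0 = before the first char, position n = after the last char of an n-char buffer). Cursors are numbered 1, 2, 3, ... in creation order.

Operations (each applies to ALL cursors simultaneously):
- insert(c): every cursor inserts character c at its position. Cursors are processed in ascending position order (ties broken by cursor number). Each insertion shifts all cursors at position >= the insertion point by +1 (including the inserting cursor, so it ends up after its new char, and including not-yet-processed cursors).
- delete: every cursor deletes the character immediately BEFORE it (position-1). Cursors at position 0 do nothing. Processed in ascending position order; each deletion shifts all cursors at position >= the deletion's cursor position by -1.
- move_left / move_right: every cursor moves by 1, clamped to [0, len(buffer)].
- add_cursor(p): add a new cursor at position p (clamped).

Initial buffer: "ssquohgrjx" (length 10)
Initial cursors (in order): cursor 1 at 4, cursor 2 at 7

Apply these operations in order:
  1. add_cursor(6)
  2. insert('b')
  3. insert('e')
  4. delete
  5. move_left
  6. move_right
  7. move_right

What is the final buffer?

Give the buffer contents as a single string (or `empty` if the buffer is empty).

After op 1 (add_cursor(6)): buffer="ssquohgrjx" (len 10), cursors c1@4 c3@6 c2@7, authorship ..........
After op 2 (insert('b')): buffer="ssqubohbgbrjx" (len 13), cursors c1@5 c3@8 c2@10, authorship ....1..3.2...
After op 3 (insert('e')): buffer="ssqubeohbegberjx" (len 16), cursors c1@6 c3@10 c2@13, authorship ....11..33.22...
After op 4 (delete): buffer="ssqubohbgbrjx" (len 13), cursors c1@5 c3@8 c2@10, authorship ....1..3.2...
After op 5 (move_left): buffer="ssqubohbgbrjx" (len 13), cursors c1@4 c3@7 c2@9, authorship ....1..3.2...
After op 6 (move_right): buffer="ssqubohbgbrjx" (len 13), cursors c1@5 c3@8 c2@10, authorship ....1..3.2...
After op 7 (move_right): buffer="ssqubohbgbrjx" (len 13), cursors c1@6 c3@9 c2@11, authorship ....1..3.2...

Answer: ssqubohbgbrjx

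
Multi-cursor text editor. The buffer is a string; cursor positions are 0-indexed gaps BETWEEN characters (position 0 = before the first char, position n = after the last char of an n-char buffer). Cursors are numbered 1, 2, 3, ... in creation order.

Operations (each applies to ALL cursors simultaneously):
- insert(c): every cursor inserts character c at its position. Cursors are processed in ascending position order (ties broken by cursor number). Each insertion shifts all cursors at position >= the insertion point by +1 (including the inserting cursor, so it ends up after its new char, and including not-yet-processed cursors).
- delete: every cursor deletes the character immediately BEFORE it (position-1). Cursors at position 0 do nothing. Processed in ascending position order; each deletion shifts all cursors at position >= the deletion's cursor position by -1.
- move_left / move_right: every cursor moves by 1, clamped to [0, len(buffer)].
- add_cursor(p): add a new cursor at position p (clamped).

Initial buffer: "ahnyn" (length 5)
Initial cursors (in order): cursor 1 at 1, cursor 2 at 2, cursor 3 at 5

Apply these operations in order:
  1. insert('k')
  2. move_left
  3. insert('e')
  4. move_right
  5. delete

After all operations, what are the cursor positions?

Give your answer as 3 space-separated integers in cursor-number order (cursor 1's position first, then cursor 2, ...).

After op 1 (insert('k')): buffer="akhknynk" (len 8), cursors c1@2 c2@4 c3@8, authorship .1.2...3
After op 2 (move_left): buffer="akhknynk" (len 8), cursors c1@1 c2@3 c3@7, authorship .1.2...3
After op 3 (insert('e')): buffer="aekheknynek" (len 11), cursors c1@2 c2@5 c3@10, authorship .11.22...33
After op 4 (move_right): buffer="aekheknynek" (len 11), cursors c1@3 c2@6 c3@11, authorship .11.22...33
After op 5 (delete): buffer="aehenyne" (len 8), cursors c1@2 c2@4 c3@8, authorship .1.2...3

Answer: 2 4 8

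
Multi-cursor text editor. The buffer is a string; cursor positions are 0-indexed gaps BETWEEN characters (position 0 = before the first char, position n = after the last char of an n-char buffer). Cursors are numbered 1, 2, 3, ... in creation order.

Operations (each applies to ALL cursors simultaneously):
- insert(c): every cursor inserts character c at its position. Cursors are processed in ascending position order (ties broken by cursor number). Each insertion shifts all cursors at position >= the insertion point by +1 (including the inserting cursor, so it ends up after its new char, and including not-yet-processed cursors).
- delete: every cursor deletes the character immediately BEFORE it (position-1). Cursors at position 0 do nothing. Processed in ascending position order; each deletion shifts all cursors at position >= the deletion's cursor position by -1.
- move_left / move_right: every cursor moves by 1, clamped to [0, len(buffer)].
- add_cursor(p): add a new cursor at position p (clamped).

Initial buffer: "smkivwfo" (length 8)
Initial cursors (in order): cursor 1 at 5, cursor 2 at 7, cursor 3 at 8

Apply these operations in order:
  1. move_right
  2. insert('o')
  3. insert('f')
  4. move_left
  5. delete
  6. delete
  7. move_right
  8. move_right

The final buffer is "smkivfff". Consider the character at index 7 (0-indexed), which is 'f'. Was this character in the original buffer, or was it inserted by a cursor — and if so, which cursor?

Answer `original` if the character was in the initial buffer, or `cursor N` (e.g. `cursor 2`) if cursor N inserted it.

Answer: cursor 3

Derivation:
After op 1 (move_right): buffer="smkivwfo" (len 8), cursors c1@6 c2@8 c3@8, authorship ........
After op 2 (insert('o')): buffer="smkivwofooo" (len 11), cursors c1@7 c2@11 c3@11, authorship ......1..23
After op 3 (insert('f')): buffer="smkivwoffoooff" (len 14), cursors c1@8 c2@14 c3@14, authorship ......11..2323
After op 4 (move_left): buffer="smkivwoffoooff" (len 14), cursors c1@7 c2@13 c3@13, authorship ......11..2323
After op 5 (delete): buffer="smkivwffoof" (len 11), cursors c1@6 c2@10 c3@10, authorship ......1..23
After op 6 (delete): buffer="smkivfff" (len 8), cursors c1@5 c2@7 c3@7, authorship .....1.3
After op 7 (move_right): buffer="smkivfff" (len 8), cursors c1@6 c2@8 c3@8, authorship .....1.3
After op 8 (move_right): buffer="smkivfff" (len 8), cursors c1@7 c2@8 c3@8, authorship .....1.3
Authorship (.=original, N=cursor N): . . . . . 1 . 3
Index 7: author = 3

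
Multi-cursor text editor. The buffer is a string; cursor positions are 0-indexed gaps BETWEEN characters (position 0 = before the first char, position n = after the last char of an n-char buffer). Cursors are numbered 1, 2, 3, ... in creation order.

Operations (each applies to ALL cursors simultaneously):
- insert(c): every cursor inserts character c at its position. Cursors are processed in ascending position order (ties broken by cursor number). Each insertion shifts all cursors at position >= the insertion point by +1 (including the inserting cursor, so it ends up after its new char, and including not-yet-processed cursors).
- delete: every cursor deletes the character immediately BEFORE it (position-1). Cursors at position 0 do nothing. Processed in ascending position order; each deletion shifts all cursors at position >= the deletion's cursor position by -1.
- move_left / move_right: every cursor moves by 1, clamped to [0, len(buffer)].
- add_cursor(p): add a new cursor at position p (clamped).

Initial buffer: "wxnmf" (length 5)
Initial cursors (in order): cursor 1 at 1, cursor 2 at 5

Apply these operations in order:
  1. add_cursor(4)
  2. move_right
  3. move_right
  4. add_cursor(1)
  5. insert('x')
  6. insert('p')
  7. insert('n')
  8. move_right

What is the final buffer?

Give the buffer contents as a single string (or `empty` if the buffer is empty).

Answer: wxpnxnxpnmfxxppnn

Derivation:
After op 1 (add_cursor(4)): buffer="wxnmf" (len 5), cursors c1@1 c3@4 c2@5, authorship .....
After op 2 (move_right): buffer="wxnmf" (len 5), cursors c1@2 c2@5 c3@5, authorship .....
After op 3 (move_right): buffer="wxnmf" (len 5), cursors c1@3 c2@5 c3@5, authorship .....
After op 4 (add_cursor(1)): buffer="wxnmf" (len 5), cursors c4@1 c1@3 c2@5 c3@5, authorship .....
After op 5 (insert('x')): buffer="wxxnxmfxx" (len 9), cursors c4@2 c1@5 c2@9 c3@9, authorship .4..1..23
After op 6 (insert('p')): buffer="wxpxnxpmfxxpp" (len 13), cursors c4@3 c1@7 c2@13 c3@13, authorship .44..11..2323
After op 7 (insert('n')): buffer="wxpnxnxpnmfxxppnn" (len 17), cursors c4@4 c1@9 c2@17 c3@17, authorship .444..111..232323
After op 8 (move_right): buffer="wxpnxnxpnmfxxppnn" (len 17), cursors c4@5 c1@10 c2@17 c3@17, authorship .444..111..232323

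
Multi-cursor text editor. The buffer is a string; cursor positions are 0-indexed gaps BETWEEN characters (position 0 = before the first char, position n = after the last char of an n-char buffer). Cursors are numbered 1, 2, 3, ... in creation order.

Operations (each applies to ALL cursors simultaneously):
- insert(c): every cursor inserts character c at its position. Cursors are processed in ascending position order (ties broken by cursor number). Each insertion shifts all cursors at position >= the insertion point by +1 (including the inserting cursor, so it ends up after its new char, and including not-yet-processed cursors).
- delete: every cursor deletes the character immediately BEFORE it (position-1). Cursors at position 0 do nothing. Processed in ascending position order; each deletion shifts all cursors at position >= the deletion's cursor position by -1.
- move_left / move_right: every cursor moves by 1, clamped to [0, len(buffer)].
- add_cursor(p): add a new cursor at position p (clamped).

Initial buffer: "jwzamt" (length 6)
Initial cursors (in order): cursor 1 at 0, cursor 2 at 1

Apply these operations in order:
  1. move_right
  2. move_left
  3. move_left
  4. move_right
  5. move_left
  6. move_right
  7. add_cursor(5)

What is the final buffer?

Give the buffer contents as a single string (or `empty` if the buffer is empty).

After op 1 (move_right): buffer="jwzamt" (len 6), cursors c1@1 c2@2, authorship ......
After op 2 (move_left): buffer="jwzamt" (len 6), cursors c1@0 c2@1, authorship ......
After op 3 (move_left): buffer="jwzamt" (len 6), cursors c1@0 c2@0, authorship ......
After op 4 (move_right): buffer="jwzamt" (len 6), cursors c1@1 c2@1, authorship ......
After op 5 (move_left): buffer="jwzamt" (len 6), cursors c1@0 c2@0, authorship ......
After op 6 (move_right): buffer="jwzamt" (len 6), cursors c1@1 c2@1, authorship ......
After op 7 (add_cursor(5)): buffer="jwzamt" (len 6), cursors c1@1 c2@1 c3@5, authorship ......

Answer: jwzamt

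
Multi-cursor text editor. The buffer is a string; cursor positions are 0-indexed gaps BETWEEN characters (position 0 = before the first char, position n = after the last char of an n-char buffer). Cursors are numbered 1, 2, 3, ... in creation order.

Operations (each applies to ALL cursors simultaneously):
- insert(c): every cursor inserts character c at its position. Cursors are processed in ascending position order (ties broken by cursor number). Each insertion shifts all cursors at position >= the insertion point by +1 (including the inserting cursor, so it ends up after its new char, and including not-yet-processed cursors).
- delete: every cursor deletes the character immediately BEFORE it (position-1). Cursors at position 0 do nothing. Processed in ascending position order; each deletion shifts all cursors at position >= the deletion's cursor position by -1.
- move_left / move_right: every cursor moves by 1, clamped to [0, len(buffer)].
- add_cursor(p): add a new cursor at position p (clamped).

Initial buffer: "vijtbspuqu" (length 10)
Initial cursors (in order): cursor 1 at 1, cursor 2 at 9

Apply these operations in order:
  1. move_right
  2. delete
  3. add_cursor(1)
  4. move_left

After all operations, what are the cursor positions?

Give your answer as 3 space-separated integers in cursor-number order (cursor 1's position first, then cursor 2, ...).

After op 1 (move_right): buffer="vijtbspuqu" (len 10), cursors c1@2 c2@10, authorship ..........
After op 2 (delete): buffer="vjtbspuq" (len 8), cursors c1@1 c2@8, authorship ........
After op 3 (add_cursor(1)): buffer="vjtbspuq" (len 8), cursors c1@1 c3@1 c2@8, authorship ........
After op 4 (move_left): buffer="vjtbspuq" (len 8), cursors c1@0 c3@0 c2@7, authorship ........

Answer: 0 7 0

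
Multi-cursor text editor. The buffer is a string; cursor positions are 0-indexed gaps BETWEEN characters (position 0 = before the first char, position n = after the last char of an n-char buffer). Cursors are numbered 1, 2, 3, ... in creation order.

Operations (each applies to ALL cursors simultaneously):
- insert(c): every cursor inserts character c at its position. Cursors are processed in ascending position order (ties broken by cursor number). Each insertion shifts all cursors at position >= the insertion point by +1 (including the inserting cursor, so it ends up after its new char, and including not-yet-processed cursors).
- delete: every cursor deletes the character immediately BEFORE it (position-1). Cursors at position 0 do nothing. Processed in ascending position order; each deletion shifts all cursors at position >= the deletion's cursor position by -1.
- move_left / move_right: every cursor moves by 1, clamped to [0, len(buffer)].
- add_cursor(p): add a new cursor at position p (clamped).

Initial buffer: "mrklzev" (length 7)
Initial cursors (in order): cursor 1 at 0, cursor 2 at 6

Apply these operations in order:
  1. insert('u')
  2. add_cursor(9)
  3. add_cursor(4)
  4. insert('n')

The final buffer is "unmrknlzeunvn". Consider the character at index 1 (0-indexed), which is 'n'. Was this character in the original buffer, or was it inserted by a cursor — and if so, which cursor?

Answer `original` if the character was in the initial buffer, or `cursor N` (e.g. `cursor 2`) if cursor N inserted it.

After op 1 (insert('u')): buffer="umrklzeuv" (len 9), cursors c1@1 c2@8, authorship 1......2.
After op 2 (add_cursor(9)): buffer="umrklzeuv" (len 9), cursors c1@1 c2@8 c3@9, authorship 1......2.
After op 3 (add_cursor(4)): buffer="umrklzeuv" (len 9), cursors c1@1 c4@4 c2@8 c3@9, authorship 1......2.
After op 4 (insert('n')): buffer="unmrknlzeunvn" (len 13), cursors c1@2 c4@6 c2@11 c3@13, authorship 11...4...22.3
Authorship (.=original, N=cursor N): 1 1 . . . 4 . . . 2 2 . 3
Index 1: author = 1

Answer: cursor 1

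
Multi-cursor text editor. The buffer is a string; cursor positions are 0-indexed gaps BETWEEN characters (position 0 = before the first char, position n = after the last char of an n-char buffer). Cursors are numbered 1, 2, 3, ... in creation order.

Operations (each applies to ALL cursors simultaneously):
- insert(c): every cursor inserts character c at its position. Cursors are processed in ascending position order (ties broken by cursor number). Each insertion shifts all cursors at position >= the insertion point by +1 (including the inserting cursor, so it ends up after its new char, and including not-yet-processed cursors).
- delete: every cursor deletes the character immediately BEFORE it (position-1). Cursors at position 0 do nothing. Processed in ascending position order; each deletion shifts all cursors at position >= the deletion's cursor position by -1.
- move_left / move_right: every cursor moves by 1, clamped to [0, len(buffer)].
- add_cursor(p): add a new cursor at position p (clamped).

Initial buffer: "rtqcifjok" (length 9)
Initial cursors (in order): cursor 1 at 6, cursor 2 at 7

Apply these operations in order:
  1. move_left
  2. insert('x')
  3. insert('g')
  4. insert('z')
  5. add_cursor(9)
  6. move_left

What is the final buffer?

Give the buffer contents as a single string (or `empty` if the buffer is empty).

Answer: rtqcixgzfxgzjok

Derivation:
After op 1 (move_left): buffer="rtqcifjok" (len 9), cursors c1@5 c2@6, authorship .........
After op 2 (insert('x')): buffer="rtqcixfxjok" (len 11), cursors c1@6 c2@8, authorship .....1.2...
After op 3 (insert('g')): buffer="rtqcixgfxgjok" (len 13), cursors c1@7 c2@10, authorship .....11.22...
After op 4 (insert('z')): buffer="rtqcixgzfxgzjok" (len 15), cursors c1@8 c2@12, authorship .....111.222...
After op 5 (add_cursor(9)): buffer="rtqcixgzfxgzjok" (len 15), cursors c1@8 c3@9 c2@12, authorship .....111.222...
After op 6 (move_left): buffer="rtqcixgzfxgzjok" (len 15), cursors c1@7 c3@8 c2@11, authorship .....111.222...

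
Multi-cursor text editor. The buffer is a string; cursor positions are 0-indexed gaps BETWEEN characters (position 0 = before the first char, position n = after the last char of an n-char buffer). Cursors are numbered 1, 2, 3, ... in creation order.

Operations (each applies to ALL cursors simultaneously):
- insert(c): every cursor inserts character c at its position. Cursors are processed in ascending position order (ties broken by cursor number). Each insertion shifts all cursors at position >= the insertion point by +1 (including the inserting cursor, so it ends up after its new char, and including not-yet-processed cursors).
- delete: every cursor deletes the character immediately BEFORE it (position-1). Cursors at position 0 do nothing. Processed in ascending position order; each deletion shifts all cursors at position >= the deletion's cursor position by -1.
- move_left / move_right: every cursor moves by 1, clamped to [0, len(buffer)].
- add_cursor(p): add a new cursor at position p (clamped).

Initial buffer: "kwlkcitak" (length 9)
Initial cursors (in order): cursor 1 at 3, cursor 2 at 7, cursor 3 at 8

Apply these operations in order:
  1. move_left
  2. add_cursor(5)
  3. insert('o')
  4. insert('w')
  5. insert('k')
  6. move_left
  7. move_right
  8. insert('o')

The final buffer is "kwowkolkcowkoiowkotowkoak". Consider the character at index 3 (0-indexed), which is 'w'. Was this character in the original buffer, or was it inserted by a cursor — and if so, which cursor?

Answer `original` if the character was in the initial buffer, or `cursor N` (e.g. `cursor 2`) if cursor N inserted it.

After op 1 (move_left): buffer="kwlkcitak" (len 9), cursors c1@2 c2@6 c3@7, authorship .........
After op 2 (add_cursor(5)): buffer="kwlkcitak" (len 9), cursors c1@2 c4@5 c2@6 c3@7, authorship .........
After op 3 (insert('o')): buffer="kwolkcoiotoak" (len 13), cursors c1@3 c4@7 c2@9 c3@11, authorship ..1...4.2.3..
After op 4 (insert('w')): buffer="kwowlkcowiowtowak" (len 17), cursors c1@4 c4@9 c2@12 c3@15, authorship ..11...44.22.33..
After op 5 (insert('k')): buffer="kwowklkcowkiowktowkak" (len 21), cursors c1@5 c4@11 c2@15 c3@19, authorship ..111...444.222.333..
After op 6 (move_left): buffer="kwowklkcowkiowktowkak" (len 21), cursors c1@4 c4@10 c2@14 c3@18, authorship ..111...444.222.333..
After op 7 (move_right): buffer="kwowklkcowkiowktowkak" (len 21), cursors c1@5 c4@11 c2@15 c3@19, authorship ..111...444.222.333..
After op 8 (insert('o')): buffer="kwowkolkcowkoiowkotowkoak" (len 25), cursors c1@6 c4@13 c2@18 c3@23, authorship ..1111...4444.2222.3333..
Authorship (.=original, N=cursor N): . . 1 1 1 1 . . . 4 4 4 4 . 2 2 2 2 . 3 3 3 3 . .
Index 3: author = 1

Answer: cursor 1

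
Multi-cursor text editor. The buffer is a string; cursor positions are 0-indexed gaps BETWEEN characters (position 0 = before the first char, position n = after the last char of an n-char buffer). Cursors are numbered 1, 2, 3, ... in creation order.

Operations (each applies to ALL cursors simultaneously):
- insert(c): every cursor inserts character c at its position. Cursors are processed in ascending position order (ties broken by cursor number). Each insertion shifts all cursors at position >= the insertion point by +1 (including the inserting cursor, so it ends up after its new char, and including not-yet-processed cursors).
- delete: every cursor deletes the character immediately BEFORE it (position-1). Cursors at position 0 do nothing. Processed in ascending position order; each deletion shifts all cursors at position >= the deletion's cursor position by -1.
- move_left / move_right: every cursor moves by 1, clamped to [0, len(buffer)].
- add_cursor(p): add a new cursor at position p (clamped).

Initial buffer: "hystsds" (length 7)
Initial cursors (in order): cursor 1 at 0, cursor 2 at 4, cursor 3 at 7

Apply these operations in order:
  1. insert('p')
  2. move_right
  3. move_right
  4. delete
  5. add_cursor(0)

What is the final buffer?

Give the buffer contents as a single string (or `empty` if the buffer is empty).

Answer: phstpss

Derivation:
After op 1 (insert('p')): buffer="phystpsdsp" (len 10), cursors c1@1 c2@6 c3@10, authorship 1....2...3
After op 2 (move_right): buffer="phystpsdsp" (len 10), cursors c1@2 c2@7 c3@10, authorship 1....2...3
After op 3 (move_right): buffer="phystpsdsp" (len 10), cursors c1@3 c2@8 c3@10, authorship 1....2...3
After op 4 (delete): buffer="phstpss" (len 7), cursors c1@2 c2@6 c3@7, authorship 1...2..
After op 5 (add_cursor(0)): buffer="phstpss" (len 7), cursors c4@0 c1@2 c2@6 c3@7, authorship 1...2..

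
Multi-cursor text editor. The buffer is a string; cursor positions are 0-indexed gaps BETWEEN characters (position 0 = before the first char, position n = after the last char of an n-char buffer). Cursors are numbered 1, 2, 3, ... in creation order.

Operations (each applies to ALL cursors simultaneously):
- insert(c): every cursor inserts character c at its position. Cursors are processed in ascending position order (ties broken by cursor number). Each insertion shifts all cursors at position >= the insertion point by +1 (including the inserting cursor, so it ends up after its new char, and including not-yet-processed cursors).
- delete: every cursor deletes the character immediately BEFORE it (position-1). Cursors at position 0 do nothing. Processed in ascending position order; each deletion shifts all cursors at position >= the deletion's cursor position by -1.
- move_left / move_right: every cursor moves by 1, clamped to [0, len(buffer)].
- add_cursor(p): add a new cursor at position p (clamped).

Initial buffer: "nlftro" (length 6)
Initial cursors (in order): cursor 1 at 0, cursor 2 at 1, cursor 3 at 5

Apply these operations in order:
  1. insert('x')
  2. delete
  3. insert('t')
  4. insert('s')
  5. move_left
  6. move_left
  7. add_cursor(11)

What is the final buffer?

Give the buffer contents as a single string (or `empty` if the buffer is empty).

After op 1 (insert('x')): buffer="xnxlftrxo" (len 9), cursors c1@1 c2@3 c3@8, authorship 1.2....3.
After op 2 (delete): buffer="nlftro" (len 6), cursors c1@0 c2@1 c3@5, authorship ......
After op 3 (insert('t')): buffer="tntlftrto" (len 9), cursors c1@1 c2@3 c3@8, authorship 1.2....3.
After op 4 (insert('s')): buffer="tsntslftrtso" (len 12), cursors c1@2 c2@5 c3@11, authorship 11.22....33.
After op 5 (move_left): buffer="tsntslftrtso" (len 12), cursors c1@1 c2@4 c3@10, authorship 11.22....33.
After op 6 (move_left): buffer="tsntslftrtso" (len 12), cursors c1@0 c2@3 c3@9, authorship 11.22....33.
After op 7 (add_cursor(11)): buffer="tsntslftrtso" (len 12), cursors c1@0 c2@3 c3@9 c4@11, authorship 11.22....33.

Answer: tsntslftrtso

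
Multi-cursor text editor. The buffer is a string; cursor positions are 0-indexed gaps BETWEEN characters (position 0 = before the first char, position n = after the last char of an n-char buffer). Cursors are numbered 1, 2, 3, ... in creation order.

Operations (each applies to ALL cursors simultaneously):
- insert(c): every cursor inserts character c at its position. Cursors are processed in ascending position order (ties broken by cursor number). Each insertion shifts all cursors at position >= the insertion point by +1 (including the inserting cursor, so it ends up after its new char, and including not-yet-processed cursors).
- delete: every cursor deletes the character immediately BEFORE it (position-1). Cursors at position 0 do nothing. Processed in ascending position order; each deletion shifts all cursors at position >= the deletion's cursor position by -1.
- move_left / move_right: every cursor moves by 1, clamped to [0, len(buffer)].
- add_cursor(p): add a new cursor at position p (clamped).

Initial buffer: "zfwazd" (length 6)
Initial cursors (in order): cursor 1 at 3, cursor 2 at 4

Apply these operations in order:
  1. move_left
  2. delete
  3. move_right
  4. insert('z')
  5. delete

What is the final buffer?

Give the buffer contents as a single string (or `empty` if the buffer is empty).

After op 1 (move_left): buffer="zfwazd" (len 6), cursors c1@2 c2@3, authorship ......
After op 2 (delete): buffer="zazd" (len 4), cursors c1@1 c2@1, authorship ....
After op 3 (move_right): buffer="zazd" (len 4), cursors c1@2 c2@2, authorship ....
After op 4 (insert('z')): buffer="zazzzd" (len 6), cursors c1@4 c2@4, authorship ..12..
After op 5 (delete): buffer="zazd" (len 4), cursors c1@2 c2@2, authorship ....

Answer: zazd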